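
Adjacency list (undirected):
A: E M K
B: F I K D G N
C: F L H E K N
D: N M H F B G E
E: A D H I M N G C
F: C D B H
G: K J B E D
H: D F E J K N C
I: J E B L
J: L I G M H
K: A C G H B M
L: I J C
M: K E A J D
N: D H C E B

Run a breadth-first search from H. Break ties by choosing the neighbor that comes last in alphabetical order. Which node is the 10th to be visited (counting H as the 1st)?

M

Visit H; enqueue N, K, J, F, E, D, C → queue [N, K, J, F, E, D, C]
Visit N; enqueue B → queue [K, J, F, E, D, C, B]
Visit K; enqueue M, G, A → queue [J, F, E, D, C, B, M, G, A]
Visit J; enqueue L, I → queue [F, E, D, C, B, M, G, A, L, I]
Visit F → queue [E, D, C, B, M, G, A, L, I]
Visit E → queue [D, C, B, M, G, A, L, I]
Visit D → queue [C, B, M, G, A, L, I]
Visit C → queue [B, M, G, A, L, I]
Visit B → queue [M, G, A, L, I]
Visit M → queue [G, A, L, I]
Visit G → queue [A, L, I]
Visit A → queue [L, I]
Visit L → queue [I]
Visit I → queue []

Visit order: H, N, K, J, F, E, D, C, B, M, G, A, L, I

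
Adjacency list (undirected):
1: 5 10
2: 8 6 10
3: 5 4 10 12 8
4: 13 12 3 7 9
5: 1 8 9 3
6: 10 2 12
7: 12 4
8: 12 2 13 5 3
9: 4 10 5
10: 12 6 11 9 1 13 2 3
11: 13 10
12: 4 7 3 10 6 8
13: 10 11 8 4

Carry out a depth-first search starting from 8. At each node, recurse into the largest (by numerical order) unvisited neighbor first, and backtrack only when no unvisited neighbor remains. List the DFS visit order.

Visit 8
8 → 13
13 → 11
11 → 10
10 → 12
12 → 7
7 → 4
4 → 9
9 → 5
5 → 3
5 → 1
12 → 6
6 → 2

8 -> 13 -> 11 -> 10 -> 12 -> 7 -> 4 -> 9 -> 5 -> 3 -> 1 -> 6 -> 2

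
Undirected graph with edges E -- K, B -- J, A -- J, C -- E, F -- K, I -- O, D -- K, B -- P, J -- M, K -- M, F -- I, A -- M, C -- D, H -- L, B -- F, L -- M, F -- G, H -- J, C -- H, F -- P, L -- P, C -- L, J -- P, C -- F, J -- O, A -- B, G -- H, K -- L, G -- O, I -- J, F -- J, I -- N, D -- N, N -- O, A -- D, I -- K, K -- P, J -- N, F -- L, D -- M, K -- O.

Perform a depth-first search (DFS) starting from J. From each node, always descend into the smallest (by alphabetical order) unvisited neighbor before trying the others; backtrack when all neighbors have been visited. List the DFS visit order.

J -> A -> B -> F -> C -> D -> K -> E -> I -> N -> O -> G -> H -> L -> M -> P

Visit J
J → A
A → B
B → F
F → C
C → D
D → K
K → E
K → I
I → N
N → O
O → G
G → H
H → L
L → M
L → P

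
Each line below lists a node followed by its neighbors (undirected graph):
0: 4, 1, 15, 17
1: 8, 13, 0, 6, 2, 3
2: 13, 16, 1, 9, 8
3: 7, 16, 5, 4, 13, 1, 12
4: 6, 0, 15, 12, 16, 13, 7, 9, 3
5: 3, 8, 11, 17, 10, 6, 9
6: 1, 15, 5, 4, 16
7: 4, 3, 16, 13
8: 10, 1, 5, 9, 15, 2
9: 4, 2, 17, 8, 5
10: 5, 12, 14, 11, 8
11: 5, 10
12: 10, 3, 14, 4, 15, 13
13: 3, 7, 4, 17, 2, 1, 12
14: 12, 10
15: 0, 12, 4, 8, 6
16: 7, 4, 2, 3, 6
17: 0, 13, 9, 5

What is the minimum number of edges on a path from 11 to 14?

Level 0: 11
Level 1: 5, 10
Level 2: 3, 6, 8, 9, 12, 14, 17
Level 3: 0, 1, 2, 4, 7, 13, 15, 16
14 first appears at level 2.

2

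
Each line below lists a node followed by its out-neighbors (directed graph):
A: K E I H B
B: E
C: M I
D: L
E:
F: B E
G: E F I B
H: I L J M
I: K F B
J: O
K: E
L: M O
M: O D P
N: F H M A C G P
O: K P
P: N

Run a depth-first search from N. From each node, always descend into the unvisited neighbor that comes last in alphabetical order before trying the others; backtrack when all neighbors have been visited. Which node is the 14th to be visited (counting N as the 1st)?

G

Visit N
N → P
N → M
M → O
O → K
K → E
M → D
D → L
N → H
H → J
H → I
I → F
F → B
N → G
N → C
N → A

Visit order: N, P, M, O, K, E, D, L, H, J, I, F, B, G, C, A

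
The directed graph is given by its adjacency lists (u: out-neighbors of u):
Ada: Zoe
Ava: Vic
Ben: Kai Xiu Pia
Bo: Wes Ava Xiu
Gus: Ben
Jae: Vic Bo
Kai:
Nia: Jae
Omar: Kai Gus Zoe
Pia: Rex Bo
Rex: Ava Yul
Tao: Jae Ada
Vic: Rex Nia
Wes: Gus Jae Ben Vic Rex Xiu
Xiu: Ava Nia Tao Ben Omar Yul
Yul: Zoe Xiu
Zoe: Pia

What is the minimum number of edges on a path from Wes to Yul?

2

Level 0: Wes
Level 1: Ben, Gus, Jae, Rex, Vic, Xiu
Level 2: Ava, Bo, Kai, Nia, Omar, Pia, Tao, Yul
Level 3: Ada, Zoe
Yul first appears at level 2.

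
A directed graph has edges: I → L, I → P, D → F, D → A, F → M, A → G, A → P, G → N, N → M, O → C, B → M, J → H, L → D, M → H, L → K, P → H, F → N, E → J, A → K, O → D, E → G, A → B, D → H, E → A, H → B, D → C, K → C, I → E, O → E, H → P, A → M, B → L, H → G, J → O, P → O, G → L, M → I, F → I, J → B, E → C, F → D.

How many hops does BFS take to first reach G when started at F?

Level 0: F
Level 1: D, I, M, N
Level 2: A, C, E, H, L, P
Level 3: B, G, J, K, O
G first appears at level 3.

3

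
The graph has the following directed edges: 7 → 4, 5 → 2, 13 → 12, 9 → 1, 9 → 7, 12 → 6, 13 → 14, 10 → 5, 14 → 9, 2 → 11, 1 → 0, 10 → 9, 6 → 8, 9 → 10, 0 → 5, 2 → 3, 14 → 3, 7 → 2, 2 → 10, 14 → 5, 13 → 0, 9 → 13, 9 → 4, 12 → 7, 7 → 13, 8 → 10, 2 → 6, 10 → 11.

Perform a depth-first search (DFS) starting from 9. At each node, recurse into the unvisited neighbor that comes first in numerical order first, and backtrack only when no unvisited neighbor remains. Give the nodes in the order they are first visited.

Visit 9
9 → 1
1 → 0
0 → 5
5 → 2
2 → 3
2 → 6
6 → 8
8 → 10
10 → 11
9 → 4
9 → 7
7 → 13
13 → 12
13 → 14

9 -> 1 -> 0 -> 5 -> 2 -> 3 -> 6 -> 8 -> 10 -> 11 -> 4 -> 7 -> 13 -> 12 -> 14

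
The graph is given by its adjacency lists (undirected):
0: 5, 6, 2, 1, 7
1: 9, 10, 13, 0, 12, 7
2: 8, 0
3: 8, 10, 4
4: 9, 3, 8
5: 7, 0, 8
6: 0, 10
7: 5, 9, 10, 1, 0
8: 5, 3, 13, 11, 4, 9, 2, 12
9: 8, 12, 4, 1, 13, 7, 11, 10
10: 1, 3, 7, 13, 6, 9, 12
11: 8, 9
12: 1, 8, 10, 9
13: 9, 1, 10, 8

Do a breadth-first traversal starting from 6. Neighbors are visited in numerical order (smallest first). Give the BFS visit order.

Visit 6; enqueue 0, 10 → queue [0, 10]
Visit 0; enqueue 1, 2, 5, 7 → queue [10, 1, 2, 5, 7]
Visit 10; enqueue 3, 9, 12, 13 → queue [1, 2, 5, 7, 3, 9, 12, 13]
Visit 1 → queue [2, 5, 7, 3, 9, 12, 13]
Visit 2; enqueue 8 → queue [5, 7, 3, 9, 12, 13, 8]
Visit 5 → queue [7, 3, 9, 12, 13, 8]
Visit 7 → queue [3, 9, 12, 13, 8]
Visit 3; enqueue 4 → queue [9, 12, 13, 8, 4]
Visit 9; enqueue 11 → queue [12, 13, 8, 4, 11]
Visit 12 → queue [13, 8, 4, 11]
Visit 13 → queue [8, 4, 11]
Visit 8 → queue [4, 11]
Visit 4 → queue [11]
Visit 11 → queue []

6, 0, 10, 1, 2, 5, 7, 3, 9, 12, 13, 8, 4, 11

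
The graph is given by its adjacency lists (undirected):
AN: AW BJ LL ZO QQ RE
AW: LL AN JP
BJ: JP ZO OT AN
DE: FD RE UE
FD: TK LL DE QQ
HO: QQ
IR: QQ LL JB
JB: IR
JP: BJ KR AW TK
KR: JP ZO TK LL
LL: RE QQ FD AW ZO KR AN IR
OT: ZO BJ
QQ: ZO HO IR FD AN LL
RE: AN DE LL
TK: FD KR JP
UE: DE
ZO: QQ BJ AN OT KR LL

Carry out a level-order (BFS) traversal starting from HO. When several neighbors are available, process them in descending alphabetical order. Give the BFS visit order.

HO -> QQ -> ZO -> LL -> IR -> FD -> AN -> OT -> KR -> BJ -> RE -> AW -> JB -> TK -> DE -> JP -> UE

Visit HO; enqueue QQ → queue [QQ]
Visit QQ; enqueue ZO, LL, IR, FD, AN → queue [ZO, LL, IR, FD, AN]
Visit ZO; enqueue OT, KR, BJ → queue [LL, IR, FD, AN, OT, KR, BJ]
Visit LL; enqueue RE, AW → queue [IR, FD, AN, OT, KR, BJ, RE, AW]
Visit IR; enqueue JB → queue [FD, AN, OT, KR, BJ, RE, AW, JB]
Visit FD; enqueue TK, DE → queue [AN, OT, KR, BJ, RE, AW, JB, TK, DE]
Visit AN → queue [OT, KR, BJ, RE, AW, JB, TK, DE]
Visit OT → queue [KR, BJ, RE, AW, JB, TK, DE]
Visit KR; enqueue JP → queue [BJ, RE, AW, JB, TK, DE, JP]
Visit BJ → queue [RE, AW, JB, TK, DE, JP]
Visit RE → queue [AW, JB, TK, DE, JP]
Visit AW → queue [JB, TK, DE, JP]
Visit JB → queue [TK, DE, JP]
Visit TK → queue [DE, JP]
Visit DE; enqueue UE → queue [JP, UE]
Visit JP → queue [UE]
Visit UE → queue []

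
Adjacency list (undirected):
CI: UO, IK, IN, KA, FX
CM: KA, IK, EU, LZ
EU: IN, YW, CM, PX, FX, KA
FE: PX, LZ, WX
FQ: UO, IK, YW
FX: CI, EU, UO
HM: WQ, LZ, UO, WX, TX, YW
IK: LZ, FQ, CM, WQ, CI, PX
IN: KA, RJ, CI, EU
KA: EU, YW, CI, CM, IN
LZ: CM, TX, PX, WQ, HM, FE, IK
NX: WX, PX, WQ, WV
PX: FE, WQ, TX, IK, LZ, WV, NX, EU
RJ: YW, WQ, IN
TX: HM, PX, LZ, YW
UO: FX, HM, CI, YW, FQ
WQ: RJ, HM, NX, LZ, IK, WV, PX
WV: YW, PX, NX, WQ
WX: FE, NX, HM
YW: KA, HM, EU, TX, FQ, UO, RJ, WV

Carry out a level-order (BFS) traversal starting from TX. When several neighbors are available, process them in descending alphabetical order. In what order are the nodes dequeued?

TX YW PX LZ HM WV UO RJ KA FQ EU WQ NX IK FE CM WX FX CI IN

Visit TX; enqueue YW, PX, LZ, HM → queue [YW, PX, LZ, HM]
Visit YW; enqueue WV, UO, RJ, KA, FQ, EU → queue [PX, LZ, HM, WV, UO, RJ, KA, FQ, EU]
Visit PX; enqueue WQ, NX, IK, FE → queue [LZ, HM, WV, UO, RJ, KA, FQ, EU, WQ, NX, IK, FE]
Visit LZ; enqueue CM → queue [HM, WV, UO, RJ, KA, FQ, EU, WQ, NX, IK, FE, CM]
Visit HM; enqueue WX → queue [WV, UO, RJ, KA, FQ, EU, WQ, NX, IK, FE, CM, WX]
Visit WV → queue [UO, RJ, KA, FQ, EU, WQ, NX, IK, FE, CM, WX]
Visit UO; enqueue FX, CI → queue [RJ, KA, FQ, EU, WQ, NX, IK, FE, CM, WX, FX, CI]
Visit RJ; enqueue IN → queue [KA, FQ, EU, WQ, NX, IK, FE, CM, WX, FX, CI, IN]
Visit KA → queue [FQ, EU, WQ, NX, IK, FE, CM, WX, FX, CI, IN]
Visit FQ → queue [EU, WQ, NX, IK, FE, CM, WX, FX, CI, IN]
Visit EU → queue [WQ, NX, IK, FE, CM, WX, FX, CI, IN]
Visit WQ → queue [NX, IK, FE, CM, WX, FX, CI, IN]
Visit NX → queue [IK, FE, CM, WX, FX, CI, IN]
Visit IK → queue [FE, CM, WX, FX, CI, IN]
Visit FE → queue [CM, WX, FX, CI, IN]
Visit CM → queue [WX, FX, CI, IN]
Visit WX → queue [FX, CI, IN]
Visit FX → queue [CI, IN]
Visit CI → queue [IN]
Visit IN → queue []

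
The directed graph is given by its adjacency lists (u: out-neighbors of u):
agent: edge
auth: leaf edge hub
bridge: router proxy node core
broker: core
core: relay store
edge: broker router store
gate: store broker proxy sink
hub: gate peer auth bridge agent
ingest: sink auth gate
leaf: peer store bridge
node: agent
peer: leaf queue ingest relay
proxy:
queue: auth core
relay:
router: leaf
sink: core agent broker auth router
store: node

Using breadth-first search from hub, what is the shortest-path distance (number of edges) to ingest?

Level 0: hub
Level 1: agent, auth, bridge, gate, peer
Level 2: broker, core, edge, ingest, leaf, node, proxy, queue, relay, router, sink, store
ingest first appears at level 2.

2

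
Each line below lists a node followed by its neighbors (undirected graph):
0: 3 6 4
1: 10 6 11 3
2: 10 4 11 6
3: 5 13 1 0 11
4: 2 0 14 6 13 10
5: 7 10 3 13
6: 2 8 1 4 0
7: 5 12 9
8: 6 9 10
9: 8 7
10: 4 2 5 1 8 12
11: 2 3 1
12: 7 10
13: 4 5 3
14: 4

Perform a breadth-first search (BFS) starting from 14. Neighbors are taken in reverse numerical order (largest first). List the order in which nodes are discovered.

14 → 4 → 13 → 10 → 6 → 2 → 0 → 5 → 3 → 12 → 8 → 1 → 11 → 7 → 9

Visit 14; enqueue 4 → queue [4]
Visit 4; enqueue 13, 10, 6, 2, 0 → queue [13, 10, 6, 2, 0]
Visit 13; enqueue 5, 3 → queue [10, 6, 2, 0, 5, 3]
Visit 10; enqueue 12, 8, 1 → queue [6, 2, 0, 5, 3, 12, 8, 1]
Visit 6 → queue [2, 0, 5, 3, 12, 8, 1]
Visit 2; enqueue 11 → queue [0, 5, 3, 12, 8, 1, 11]
Visit 0 → queue [5, 3, 12, 8, 1, 11]
Visit 5; enqueue 7 → queue [3, 12, 8, 1, 11, 7]
Visit 3 → queue [12, 8, 1, 11, 7]
Visit 12 → queue [8, 1, 11, 7]
Visit 8; enqueue 9 → queue [1, 11, 7, 9]
Visit 1 → queue [11, 7, 9]
Visit 11 → queue [7, 9]
Visit 7 → queue [9]
Visit 9 → queue []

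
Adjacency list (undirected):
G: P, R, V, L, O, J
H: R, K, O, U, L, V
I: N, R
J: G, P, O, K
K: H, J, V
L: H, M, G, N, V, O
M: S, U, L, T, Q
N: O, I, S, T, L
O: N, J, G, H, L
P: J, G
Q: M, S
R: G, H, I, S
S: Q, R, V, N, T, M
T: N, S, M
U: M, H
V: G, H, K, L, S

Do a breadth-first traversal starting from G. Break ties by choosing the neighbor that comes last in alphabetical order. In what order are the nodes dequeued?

G, V, R, P, O, L, J, S, K, H, I, N, M, T, Q, U

Visit G; enqueue V, R, P, O, L, J → queue [V, R, P, O, L, J]
Visit V; enqueue S, K, H → queue [R, P, O, L, J, S, K, H]
Visit R; enqueue I → queue [P, O, L, J, S, K, H, I]
Visit P → queue [O, L, J, S, K, H, I]
Visit O; enqueue N → queue [L, J, S, K, H, I, N]
Visit L; enqueue M → queue [J, S, K, H, I, N, M]
Visit J → queue [S, K, H, I, N, M]
Visit S; enqueue T, Q → queue [K, H, I, N, M, T, Q]
Visit K → queue [H, I, N, M, T, Q]
Visit H; enqueue U → queue [I, N, M, T, Q, U]
Visit I → queue [N, M, T, Q, U]
Visit N → queue [M, T, Q, U]
Visit M → queue [T, Q, U]
Visit T → queue [Q, U]
Visit Q → queue [U]
Visit U → queue []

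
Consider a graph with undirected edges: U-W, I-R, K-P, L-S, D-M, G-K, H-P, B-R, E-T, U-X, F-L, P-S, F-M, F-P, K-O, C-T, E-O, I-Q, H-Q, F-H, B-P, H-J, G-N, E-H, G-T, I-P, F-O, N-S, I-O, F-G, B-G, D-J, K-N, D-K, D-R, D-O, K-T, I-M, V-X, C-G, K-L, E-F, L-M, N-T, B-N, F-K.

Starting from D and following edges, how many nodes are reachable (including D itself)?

19

BFS from D visits: D, R, O, M, K, J, I, B, F, E, L, T, P, N, G, H, Q, S, C
Reachable nodes: 19 of 23 total.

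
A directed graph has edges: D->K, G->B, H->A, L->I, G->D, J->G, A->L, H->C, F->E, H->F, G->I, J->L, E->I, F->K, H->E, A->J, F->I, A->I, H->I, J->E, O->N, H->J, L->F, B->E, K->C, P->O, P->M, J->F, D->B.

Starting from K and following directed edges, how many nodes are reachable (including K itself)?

2

BFS from K visits: K, C
Reachable nodes: 2 of 16 total.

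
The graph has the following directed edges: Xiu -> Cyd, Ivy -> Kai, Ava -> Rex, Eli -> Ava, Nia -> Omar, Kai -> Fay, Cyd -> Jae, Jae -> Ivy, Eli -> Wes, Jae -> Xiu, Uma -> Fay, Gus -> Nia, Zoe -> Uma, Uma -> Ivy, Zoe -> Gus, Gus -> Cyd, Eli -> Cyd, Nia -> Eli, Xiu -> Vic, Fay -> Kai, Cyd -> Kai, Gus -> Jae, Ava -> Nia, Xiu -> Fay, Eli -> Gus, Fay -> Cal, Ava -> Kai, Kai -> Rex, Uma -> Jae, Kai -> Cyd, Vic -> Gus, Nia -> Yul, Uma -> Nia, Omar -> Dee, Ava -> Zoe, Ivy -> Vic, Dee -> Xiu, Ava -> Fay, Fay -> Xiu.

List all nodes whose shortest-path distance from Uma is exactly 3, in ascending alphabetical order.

Level 0: Uma
Level 1: Fay, Ivy, Jae, Nia
Level 2: Cal, Eli, Kai, Omar, Vic, Xiu, Yul
Level 3: Ava, Cyd, Dee, Gus, Rex, Wes
Level 4: Zoe

Ava, Cyd, Dee, Gus, Rex, Wes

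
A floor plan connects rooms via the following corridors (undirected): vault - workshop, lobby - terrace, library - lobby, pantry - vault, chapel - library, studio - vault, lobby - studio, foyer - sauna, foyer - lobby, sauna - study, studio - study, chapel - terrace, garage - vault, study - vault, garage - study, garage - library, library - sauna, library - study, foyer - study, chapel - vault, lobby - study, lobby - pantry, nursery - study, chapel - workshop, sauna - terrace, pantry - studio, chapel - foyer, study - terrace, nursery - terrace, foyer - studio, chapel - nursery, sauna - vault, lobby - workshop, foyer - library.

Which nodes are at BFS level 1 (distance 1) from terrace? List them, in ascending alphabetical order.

chapel, lobby, nursery, sauna, study

Level 0: terrace
Level 1: chapel, lobby, nursery, sauna, study
Level 2: foyer, garage, library, pantry, studio, vault, workshop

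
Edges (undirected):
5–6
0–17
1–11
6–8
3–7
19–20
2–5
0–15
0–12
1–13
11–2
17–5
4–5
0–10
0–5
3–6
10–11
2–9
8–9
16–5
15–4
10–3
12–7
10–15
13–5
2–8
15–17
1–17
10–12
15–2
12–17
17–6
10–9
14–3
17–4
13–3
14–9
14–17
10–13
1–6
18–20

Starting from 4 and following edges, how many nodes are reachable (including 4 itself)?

BFS from 4 visits: 4, 17, 15, 5, 14, 12, 6, 1, 0, 10, 2, 16, 13, 9, 3, 7, 8, 11
Reachable nodes: 18 of 21 total.

18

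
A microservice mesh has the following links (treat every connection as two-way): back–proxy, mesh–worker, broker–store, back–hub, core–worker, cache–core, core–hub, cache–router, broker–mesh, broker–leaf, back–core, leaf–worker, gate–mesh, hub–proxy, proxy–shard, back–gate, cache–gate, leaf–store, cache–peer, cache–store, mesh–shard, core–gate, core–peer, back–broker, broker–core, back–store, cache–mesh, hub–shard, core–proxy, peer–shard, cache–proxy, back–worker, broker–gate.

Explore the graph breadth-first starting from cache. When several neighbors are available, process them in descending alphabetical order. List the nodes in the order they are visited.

Visit cache; enqueue store, router, proxy, peer, mesh, gate, core → queue [store, router, proxy, peer, mesh, gate, core]
Visit store; enqueue leaf, broker, back → queue [router, proxy, peer, mesh, gate, core, leaf, broker, back]
Visit router → queue [proxy, peer, mesh, gate, core, leaf, broker, back]
Visit proxy; enqueue shard, hub → queue [peer, mesh, gate, core, leaf, broker, back, shard, hub]
Visit peer → queue [mesh, gate, core, leaf, broker, back, shard, hub]
Visit mesh; enqueue worker → queue [gate, core, leaf, broker, back, shard, hub, worker]
Visit gate → queue [core, leaf, broker, back, shard, hub, worker]
Visit core → queue [leaf, broker, back, shard, hub, worker]
Visit leaf → queue [broker, back, shard, hub, worker]
Visit broker → queue [back, shard, hub, worker]
Visit back → queue [shard, hub, worker]
Visit shard → queue [hub, worker]
Visit hub → queue [worker]
Visit worker → queue []

cache → store → router → proxy → peer → mesh → gate → core → leaf → broker → back → shard → hub → worker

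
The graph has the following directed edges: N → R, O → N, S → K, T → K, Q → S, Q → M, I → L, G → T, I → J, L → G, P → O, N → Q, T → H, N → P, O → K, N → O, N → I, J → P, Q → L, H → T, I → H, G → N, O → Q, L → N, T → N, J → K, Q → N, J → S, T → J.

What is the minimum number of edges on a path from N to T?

3

Level 0: N
Level 1: I, O, P, Q, R
Level 2: H, J, K, L, M, S
Level 3: G, T
T first appears at level 3.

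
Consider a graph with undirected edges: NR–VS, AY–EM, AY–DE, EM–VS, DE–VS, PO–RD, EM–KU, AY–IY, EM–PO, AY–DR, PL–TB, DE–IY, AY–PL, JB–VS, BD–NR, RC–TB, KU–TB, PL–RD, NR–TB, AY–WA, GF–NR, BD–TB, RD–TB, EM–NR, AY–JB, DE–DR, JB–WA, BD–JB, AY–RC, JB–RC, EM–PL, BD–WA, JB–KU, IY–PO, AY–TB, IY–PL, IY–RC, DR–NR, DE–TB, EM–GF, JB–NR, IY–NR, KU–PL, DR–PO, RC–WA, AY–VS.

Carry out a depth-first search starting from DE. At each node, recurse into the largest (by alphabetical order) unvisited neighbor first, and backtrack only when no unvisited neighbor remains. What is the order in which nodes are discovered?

Visit DE
DE → VS
VS → NR
NR → TB
TB → RD
RD → PO
PO → IY
IY → RC
RC → WA
WA → JB
JB → KU
KU → PL
PL → EM
EM → GF
EM → AY
AY → DR
JB → BD

DE, VS, NR, TB, RD, PO, IY, RC, WA, JB, KU, PL, EM, GF, AY, DR, BD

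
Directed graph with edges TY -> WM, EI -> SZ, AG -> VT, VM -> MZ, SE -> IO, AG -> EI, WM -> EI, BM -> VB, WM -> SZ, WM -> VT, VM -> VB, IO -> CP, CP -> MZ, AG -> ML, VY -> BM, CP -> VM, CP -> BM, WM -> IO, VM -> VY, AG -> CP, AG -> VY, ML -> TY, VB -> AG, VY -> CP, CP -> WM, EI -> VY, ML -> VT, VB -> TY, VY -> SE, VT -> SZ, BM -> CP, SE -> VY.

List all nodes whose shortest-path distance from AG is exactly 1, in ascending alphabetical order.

Level 0: AG
Level 1: CP, EI, ML, VT, VY
Level 2: BM, MZ, SE, SZ, TY, VM, WM
Level 3: IO, VB

CP, EI, ML, VT, VY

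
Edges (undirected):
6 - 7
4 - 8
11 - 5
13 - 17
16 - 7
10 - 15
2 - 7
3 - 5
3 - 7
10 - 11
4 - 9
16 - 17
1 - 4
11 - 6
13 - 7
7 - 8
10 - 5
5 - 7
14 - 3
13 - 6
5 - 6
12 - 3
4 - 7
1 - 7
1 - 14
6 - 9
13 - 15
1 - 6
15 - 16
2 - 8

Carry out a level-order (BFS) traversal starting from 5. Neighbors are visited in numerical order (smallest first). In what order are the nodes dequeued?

5 → 3 → 6 → 7 → 10 → 11 → 12 → 14 → 1 → 9 → 13 → 2 → 4 → 8 → 16 → 15 → 17

Visit 5; enqueue 3, 6, 7, 10, 11 → queue [3, 6, 7, 10, 11]
Visit 3; enqueue 12, 14 → queue [6, 7, 10, 11, 12, 14]
Visit 6; enqueue 1, 9, 13 → queue [7, 10, 11, 12, 14, 1, 9, 13]
Visit 7; enqueue 2, 4, 8, 16 → queue [10, 11, 12, 14, 1, 9, 13, 2, 4, 8, 16]
Visit 10; enqueue 15 → queue [11, 12, 14, 1, 9, 13, 2, 4, 8, 16, 15]
Visit 11 → queue [12, 14, 1, 9, 13, 2, 4, 8, 16, 15]
Visit 12 → queue [14, 1, 9, 13, 2, 4, 8, 16, 15]
Visit 14 → queue [1, 9, 13, 2, 4, 8, 16, 15]
Visit 1 → queue [9, 13, 2, 4, 8, 16, 15]
Visit 9 → queue [13, 2, 4, 8, 16, 15]
Visit 13; enqueue 17 → queue [2, 4, 8, 16, 15, 17]
Visit 2 → queue [4, 8, 16, 15, 17]
Visit 4 → queue [8, 16, 15, 17]
Visit 8 → queue [16, 15, 17]
Visit 16 → queue [15, 17]
Visit 15 → queue [17]
Visit 17 → queue []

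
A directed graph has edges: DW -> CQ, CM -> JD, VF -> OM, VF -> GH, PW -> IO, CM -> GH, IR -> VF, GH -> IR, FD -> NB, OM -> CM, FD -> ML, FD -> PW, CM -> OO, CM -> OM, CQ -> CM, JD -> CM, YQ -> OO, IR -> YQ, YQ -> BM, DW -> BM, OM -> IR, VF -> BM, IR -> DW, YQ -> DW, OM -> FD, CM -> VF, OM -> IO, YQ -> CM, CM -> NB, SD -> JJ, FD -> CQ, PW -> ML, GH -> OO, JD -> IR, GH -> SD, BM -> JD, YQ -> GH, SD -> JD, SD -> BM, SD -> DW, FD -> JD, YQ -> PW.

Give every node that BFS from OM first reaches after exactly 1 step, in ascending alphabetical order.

CM, FD, IO, IR

Level 0: OM
Level 1: CM, FD, IO, IR
Level 2: CQ, DW, GH, JD, ML, NB, OO, PW, VF, YQ
Level 3: BM, SD
Level 4: JJ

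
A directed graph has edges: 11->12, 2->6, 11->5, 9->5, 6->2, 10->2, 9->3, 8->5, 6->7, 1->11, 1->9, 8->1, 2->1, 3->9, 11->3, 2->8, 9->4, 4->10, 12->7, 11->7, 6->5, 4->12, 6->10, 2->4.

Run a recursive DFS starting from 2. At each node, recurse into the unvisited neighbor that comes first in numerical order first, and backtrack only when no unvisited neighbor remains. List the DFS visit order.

2, 1, 9, 3, 4, 10, 12, 7, 5, 11, 6, 8

Visit 2
2 → 1
1 → 9
9 → 3
9 → 4
4 → 10
4 → 12
12 → 7
9 → 5
1 → 11
2 → 6
2 → 8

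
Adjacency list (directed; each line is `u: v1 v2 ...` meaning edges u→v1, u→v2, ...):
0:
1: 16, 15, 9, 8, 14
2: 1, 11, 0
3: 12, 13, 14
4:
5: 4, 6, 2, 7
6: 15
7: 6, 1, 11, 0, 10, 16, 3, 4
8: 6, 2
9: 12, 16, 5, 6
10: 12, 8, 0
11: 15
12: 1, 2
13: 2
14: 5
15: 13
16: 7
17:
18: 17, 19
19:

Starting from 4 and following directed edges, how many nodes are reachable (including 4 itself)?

BFS from 4 visits: 4
Reachable nodes: 1 of 20 total.

1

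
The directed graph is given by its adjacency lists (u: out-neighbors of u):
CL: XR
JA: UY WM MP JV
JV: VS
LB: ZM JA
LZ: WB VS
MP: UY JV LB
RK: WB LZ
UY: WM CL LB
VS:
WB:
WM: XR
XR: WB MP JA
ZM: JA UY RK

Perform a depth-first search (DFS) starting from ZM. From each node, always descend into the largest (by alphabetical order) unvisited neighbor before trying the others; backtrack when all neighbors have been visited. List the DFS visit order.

Visit ZM
ZM → UY
UY → WM
WM → XR
XR → WB
XR → MP
MP → LB
LB → JA
JA → JV
JV → VS
UY → CL
ZM → RK
RK → LZ

ZM → UY → WM → XR → WB → MP → LB → JA → JV → VS → CL → RK → LZ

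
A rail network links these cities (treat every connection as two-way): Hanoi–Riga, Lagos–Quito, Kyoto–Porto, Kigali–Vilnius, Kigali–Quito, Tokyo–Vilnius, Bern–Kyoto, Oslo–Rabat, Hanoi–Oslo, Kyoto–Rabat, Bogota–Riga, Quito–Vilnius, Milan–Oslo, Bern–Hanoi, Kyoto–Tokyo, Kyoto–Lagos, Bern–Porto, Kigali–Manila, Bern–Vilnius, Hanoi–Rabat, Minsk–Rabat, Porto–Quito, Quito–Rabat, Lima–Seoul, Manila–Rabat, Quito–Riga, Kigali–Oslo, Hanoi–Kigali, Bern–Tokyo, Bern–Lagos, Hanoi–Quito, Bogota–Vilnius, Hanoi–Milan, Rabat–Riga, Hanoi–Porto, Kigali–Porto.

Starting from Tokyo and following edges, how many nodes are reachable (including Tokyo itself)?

16

BFS from Tokyo visits: Tokyo, Bern, Kyoto, Vilnius, Hanoi, Lagos, Porto, Rabat, Bogota, Kigali, Quito, Milan, Oslo, Riga, Manila, Minsk
Reachable nodes: 16 of 18 total.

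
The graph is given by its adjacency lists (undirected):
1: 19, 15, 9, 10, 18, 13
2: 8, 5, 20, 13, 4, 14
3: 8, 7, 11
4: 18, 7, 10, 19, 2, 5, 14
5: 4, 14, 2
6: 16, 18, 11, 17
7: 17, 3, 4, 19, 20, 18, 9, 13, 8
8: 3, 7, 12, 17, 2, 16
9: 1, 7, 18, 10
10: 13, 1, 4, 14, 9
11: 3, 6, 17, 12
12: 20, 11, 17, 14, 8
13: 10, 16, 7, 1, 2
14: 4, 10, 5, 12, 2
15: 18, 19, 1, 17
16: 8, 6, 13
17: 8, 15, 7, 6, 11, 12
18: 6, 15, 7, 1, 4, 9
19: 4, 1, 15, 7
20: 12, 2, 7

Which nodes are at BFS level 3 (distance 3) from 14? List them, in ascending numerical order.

Level 0: 14
Level 1: 2, 4, 5, 10, 12
Level 2: 1, 7, 8, 9, 11, 13, 17, 18, 19, 20
Level 3: 3, 6, 15, 16

3, 6, 15, 16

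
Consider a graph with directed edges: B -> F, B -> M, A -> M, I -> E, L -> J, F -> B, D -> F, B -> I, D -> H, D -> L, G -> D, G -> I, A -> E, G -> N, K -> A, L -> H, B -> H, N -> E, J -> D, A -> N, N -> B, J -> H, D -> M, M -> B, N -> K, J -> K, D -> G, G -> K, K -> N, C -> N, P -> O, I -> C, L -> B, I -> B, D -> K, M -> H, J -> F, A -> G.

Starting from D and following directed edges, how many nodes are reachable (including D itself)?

14

BFS from D visits: D, F, G, H, K, L, M, B, I, N, A, J, C, E
Reachable nodes: 14 of 16 total.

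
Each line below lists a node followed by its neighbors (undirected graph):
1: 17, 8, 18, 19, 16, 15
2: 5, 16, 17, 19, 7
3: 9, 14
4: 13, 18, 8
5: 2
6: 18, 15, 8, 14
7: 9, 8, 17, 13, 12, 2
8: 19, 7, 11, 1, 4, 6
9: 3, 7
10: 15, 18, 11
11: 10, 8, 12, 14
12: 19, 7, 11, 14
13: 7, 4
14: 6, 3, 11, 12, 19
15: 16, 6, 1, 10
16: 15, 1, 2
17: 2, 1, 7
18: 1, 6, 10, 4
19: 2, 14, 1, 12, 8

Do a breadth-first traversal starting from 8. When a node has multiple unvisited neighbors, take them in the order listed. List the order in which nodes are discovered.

8 → 19 → 7 → 11 → 1 → 4 → 6 → 2 → 14 → 12 → 9 → 17 → 13 → 10 → 18 → 16 → 15 → 5 → 3

Visit 8; enqueue 19, 7, 11, 1, 4, 6 → queue [19, 7, 11, 1, 4, 6]
Visit 19; enqueue 2, 14, 12 → queue [7, 11, 1, 4, 6, 2, 14, 12]
Visit 7; enqueue 9, 17, 13 → queue [11, 1, 4, 6, 2, 14, 12, 9, 17, 13]
Visit 11; enqueue 10 → queue [1, 4, 6, 2, 14, 12, 9, 17, 13, 10]
Visit 1; enqueue 18, 16, 15 → queue [4, 6, 2, 14, 12, 9, 17, 13, 10, 18, 16, 15]
Visit 4 → queue [6, 2, 14, 12, 9, 17, 13, 10, 18, 16, 15]
Visit 6 → queue [2, 14, 12, 9, 17, 13, 10, 18, 16, 15]
Visit 2; enqueue 5 → queue [14, 12, 9, 17, 13, 10, 18, 16, 15, 5]
Visit 14; enqueue 3 → queue [12, 9, 17, 13, 10, 18, 16, 15, 5, 3]
Visit 12 → queue [9, 17, 13, 10, 18, 16, 15, 5, 3]
Visit 9 → queue [17, 13, 10, 18, 16, 15, 5, 3]
Visit 17 → queue [13, 10, 18, 16, 15, 5, 3]
Visit 13 → queue [10, 18, 16, 15, 5, 3]
Visit 10 → queue [18, 16, 15, 5, 3]
Visit 18 → queue [16, 15, 5, 3]
Visit 16 → queue [15, 5, 3]
Visit 15 → queue [5, 3]
Visit 5 → queue [3]
Visit 3 → queue []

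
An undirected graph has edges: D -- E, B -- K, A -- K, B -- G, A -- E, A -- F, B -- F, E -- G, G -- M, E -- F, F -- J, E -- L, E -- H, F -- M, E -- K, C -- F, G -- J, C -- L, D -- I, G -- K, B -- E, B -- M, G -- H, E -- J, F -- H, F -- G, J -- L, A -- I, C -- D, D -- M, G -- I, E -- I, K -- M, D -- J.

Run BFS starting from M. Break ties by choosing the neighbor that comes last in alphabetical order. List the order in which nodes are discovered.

M K G F D B E A J I H C L

Visit M; enqueue K, G, F, D, B → queue [K, G, F, D, B]
Visit K; enqueue E, A → queue [G, F, D, B, E, A]
Visit G; enqueue J, I, H → queue [F, D, B, E, A, J, I, H]
Visit F; enqueue C → queue [D, B, E, A, J, I, H, C]
Visit D → queue [B, E, A, J, I, H, C]
Visit B → queue [E, A, J, I, H, C]
Visit E; enqueue L → queue [A, J, I, H, C, L]
Visit A → queue [J, I, H, C, L]
Visit J → queue [I, H, C, L]
Visit I → queue [H, C, L]
Visit H → queue [C, L]
Visit C → queue [L]
Visit L → queue []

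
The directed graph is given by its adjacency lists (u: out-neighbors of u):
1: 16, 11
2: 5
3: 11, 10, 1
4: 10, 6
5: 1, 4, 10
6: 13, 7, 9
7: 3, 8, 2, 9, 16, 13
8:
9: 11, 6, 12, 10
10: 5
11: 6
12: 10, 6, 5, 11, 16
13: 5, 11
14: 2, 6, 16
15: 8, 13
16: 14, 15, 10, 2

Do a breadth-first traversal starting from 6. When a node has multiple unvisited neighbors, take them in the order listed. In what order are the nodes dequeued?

6, 13, 7, 9, 5, 11, 3, 8, 2, 16, 12, 10, 1, 4, 14, 15

Visit 6; enqueue 13, 7, 9 → queue [13, 7, 9]
Visit 13; enqueue 5, 11 → queue [7, 9, 5, 11]
Visit 7; enqueue 3, 8, 2, 16 → queue [9, 5, 11, 3, 8, 2, 16]
Visit 9; enqueue 12, 10 → queue [5, 11, 3, 8, 2, 16, 12, 10]
Visit 5; enqueue 1, 4 → queue [11, 3, 8, 2, 16, 12, 10, 1, 4]
Visit 11 → queue [3, 8, 2, 16, 12, 10, 1, 4]
Visit 3 → queue [8, 2, 16, 12, 10, 1, 4]
Visit 8 → queue [2, 16, 12, 10, 1, 4]
Visit 2 → queue [16, 12, 10, 1, 4]
Visit 16; enqueue 14, 15 → queue [12, 10, 1, 4, 14, 15]
Visit 12 → queue [10, 1, 4, 14, 15]
Visit 10 → queue [1, 4, 14, 15]
Visit 1 → queue [4, 14, 15]
Visit 4 → queue [14, 15]
Visit 14 → queue [15]
Visit 15 → queue []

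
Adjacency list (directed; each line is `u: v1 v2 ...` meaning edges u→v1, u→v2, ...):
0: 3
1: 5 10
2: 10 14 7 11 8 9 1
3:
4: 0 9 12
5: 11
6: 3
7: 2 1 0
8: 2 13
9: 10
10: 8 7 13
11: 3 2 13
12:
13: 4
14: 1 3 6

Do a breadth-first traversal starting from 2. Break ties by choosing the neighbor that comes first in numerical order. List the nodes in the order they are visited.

Visit 2; enqueue 1, 7, 8, 9, 10, 11, 14 → queue [1, 7, 8, 9, 10, 11, 14]
Visit 1; enqueue 5 → queue [7, 8, 9, 10, 11, 14, 5]
Visit 7; enqueue 0 → queue [8, 9, 10, 11, 14, 5, 0]
Visit 8; enqueue 13 → queue [9, 10, 11, 14, 5, 0, 13]
Visit 9 → queue [10, 11, 14, 5, 0, 13]
Visit 10 → queue [11, 14, 5, 0, 13]
Visit 11; enqueue 3 → queue [14, 5, 0, 13, 3]
Visit 14; enqueue 6 → queue [5, 0, 13, 3, 6]
Visit 5 → queue [0, 13, 3, 6]
Visit 0 → queue [13, 3, 6]
Visit 13; enqueue 4 → queue [3, 6, 4]
Visit 3 → queue [6, 4]
Visit 6 → queue [4]
Visit 4; enqueue 12 → queue [12]
Visit 12 → queue []

2, 1, 7, 8, 9, 10, 11, 14, 5, 0, 13, 3, 6, 4, 12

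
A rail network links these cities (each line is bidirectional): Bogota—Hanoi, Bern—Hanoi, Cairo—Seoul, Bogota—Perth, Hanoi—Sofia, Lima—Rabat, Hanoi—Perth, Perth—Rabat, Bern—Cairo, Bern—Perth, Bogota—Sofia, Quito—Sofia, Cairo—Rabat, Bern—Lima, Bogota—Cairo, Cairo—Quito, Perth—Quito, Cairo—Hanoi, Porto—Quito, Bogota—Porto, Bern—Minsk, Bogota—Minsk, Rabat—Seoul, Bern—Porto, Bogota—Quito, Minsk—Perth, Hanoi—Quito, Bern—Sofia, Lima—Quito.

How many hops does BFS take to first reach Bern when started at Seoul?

Level 0: Seoul
Level 1: Cairo, Rabat
Level 2: Bern, Bogota, Hanoi, Lima, Perth, Quito
Level 3: Minsk, Porto, Sofia
Bern first appears at level 2.

2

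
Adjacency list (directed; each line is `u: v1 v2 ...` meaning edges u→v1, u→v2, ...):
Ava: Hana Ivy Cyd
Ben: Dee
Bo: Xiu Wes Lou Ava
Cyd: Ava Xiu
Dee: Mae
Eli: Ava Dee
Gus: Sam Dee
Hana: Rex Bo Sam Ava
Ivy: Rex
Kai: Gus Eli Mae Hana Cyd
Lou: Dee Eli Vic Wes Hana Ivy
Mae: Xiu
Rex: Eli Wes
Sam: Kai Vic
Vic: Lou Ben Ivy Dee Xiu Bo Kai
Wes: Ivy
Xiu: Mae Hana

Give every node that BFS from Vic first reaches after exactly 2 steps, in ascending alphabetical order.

Ava, Cyd, Eli, Gus, Hana, Mae, Rex, Wes

Level 0: Vic
Level 1: Ben, Bo, Dee, Ivy, Kai, Lou, Xiu
Level 2: Ava, Cyd, Eli, Gus, Hana, Mae, Rex, Wes
Level 3: Sam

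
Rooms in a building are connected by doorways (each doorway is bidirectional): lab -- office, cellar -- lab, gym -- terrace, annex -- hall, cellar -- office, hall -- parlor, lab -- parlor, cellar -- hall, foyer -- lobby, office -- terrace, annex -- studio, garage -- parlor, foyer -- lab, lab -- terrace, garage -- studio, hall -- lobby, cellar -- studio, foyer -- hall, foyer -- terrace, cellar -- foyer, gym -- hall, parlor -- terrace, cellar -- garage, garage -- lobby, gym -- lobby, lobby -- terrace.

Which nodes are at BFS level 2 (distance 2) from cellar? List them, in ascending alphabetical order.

annex, gym, lobby, parlor, terrace

Level 0: cellar
Level 1: foyer, garage, hall, lab, office, studio
Level 2: annex, gym, lobby, parlor, terrace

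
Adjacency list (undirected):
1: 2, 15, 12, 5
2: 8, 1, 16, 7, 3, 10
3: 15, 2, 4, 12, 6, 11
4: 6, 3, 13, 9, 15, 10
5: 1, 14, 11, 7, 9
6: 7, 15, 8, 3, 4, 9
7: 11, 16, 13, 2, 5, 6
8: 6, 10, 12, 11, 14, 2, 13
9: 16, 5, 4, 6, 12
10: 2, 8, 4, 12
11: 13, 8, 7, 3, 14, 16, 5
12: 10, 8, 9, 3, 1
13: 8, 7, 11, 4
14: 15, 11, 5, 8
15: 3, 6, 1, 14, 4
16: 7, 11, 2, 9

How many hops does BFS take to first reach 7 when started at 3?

2

Level 0: 3
Level 1: 2, 4, 6, 11, 12, 15
Level 2: 1, 5, 7, 8, 9, 10, 13, 14, 16
7 first appears at level 2.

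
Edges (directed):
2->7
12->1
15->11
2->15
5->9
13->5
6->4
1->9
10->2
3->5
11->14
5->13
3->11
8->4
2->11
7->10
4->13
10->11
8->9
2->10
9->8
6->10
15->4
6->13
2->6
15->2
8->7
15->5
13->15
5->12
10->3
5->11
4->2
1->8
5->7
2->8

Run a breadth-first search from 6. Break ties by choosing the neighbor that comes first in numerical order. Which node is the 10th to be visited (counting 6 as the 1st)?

7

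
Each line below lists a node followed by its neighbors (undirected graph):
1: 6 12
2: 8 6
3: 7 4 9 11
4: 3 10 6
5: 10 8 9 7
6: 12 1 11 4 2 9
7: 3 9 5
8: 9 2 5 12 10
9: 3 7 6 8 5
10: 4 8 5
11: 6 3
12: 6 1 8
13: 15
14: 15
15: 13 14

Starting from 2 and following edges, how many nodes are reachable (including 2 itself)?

BFS from 2 visits: 2, 8, 6, 12, 10, 9, 5, 11, 4, 1, 7, 3
Reachable nodes: 12 of 15 total.

12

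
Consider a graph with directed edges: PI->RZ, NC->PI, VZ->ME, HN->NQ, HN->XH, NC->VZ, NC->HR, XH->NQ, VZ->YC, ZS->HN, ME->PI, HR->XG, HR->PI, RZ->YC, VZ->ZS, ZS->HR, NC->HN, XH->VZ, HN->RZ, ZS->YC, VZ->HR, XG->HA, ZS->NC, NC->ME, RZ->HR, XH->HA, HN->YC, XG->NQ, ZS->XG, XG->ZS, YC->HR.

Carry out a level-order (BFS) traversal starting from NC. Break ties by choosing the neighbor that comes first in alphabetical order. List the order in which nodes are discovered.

NC → HN → HR → ME → PI → VZ → NQ → RZ → XH → YC → XG → ZS → HA

Visit NC; enqueue HN, HR, ME, PI, VZ → queue [HN, HR, ME, PI, VZ]
Visit HN; enqueue NQ, RZ, XH, YC → queue [HR, ME, PI, VZ, NQ, RZ, XH, YC]
Visit HR; enqueue XG → queue [ME, PI, VZ, NQ, RZ, XH, YC, XG]
Visit ME → queue [PI, VZ, NQ, RZ, XH, YC, XG]
Visit PI → queue [VZ, NQ, RZ, XH, YC, XG]
Visit VZ; enqueue ZS → queue [NQ, RZ, XH, YC, XG, ZS]
Visit NQ → queue [RZ, XH, YC, XG, ZS]
Visit RZ → queue [XH, YC, XG, ZS]
Visit XH; enqueue HA → queue [YC, XG, ZS, HA]
Visit YC → queue [XG, ZS, HA]
Visit XG → queue [ZS, HA]
Visit ZS → queue [HA]
Visit HA → queue []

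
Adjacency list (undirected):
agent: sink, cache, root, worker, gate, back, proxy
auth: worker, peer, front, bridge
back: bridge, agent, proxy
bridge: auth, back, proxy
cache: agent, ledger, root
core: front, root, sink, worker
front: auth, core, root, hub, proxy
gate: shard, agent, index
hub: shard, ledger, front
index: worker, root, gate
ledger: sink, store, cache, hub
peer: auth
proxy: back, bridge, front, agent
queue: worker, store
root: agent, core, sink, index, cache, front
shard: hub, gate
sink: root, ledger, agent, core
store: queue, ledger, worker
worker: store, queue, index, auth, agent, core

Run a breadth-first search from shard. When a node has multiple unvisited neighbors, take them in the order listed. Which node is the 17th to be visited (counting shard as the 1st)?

queue

Visit shard; enqueue hub, gate → queue [hub, gate]
Visit hub; enqueue ledger, front → queue [gate, ledger, front]
Visit gate; enqueue agent, index → queue [ledger, front, agent, index]
Visit ledger; enqueue sink, store, cache → queue [front, agent, index, sink, store, cache]
Visit front; enqueue auth, core, root, proxy → queue [agent, index, sink, store, cache, auth, core, root, proxy]
Visit agent; enqueue worker, back → queue [index, sink, store, cache, auth, core, root, proxy, worker, back]
Visit index → queue [sink, store, cache, auth, core, root, proxy, worker, back]
Visit sink → queue [store, cache, auth, core, root, proxy, worker, back]
Visit store; enqueue queue → queue [cache, auth, core, root, proxy, worker, back, queue]
Visit cache → queue [auth, core, root, proxy, worker, back, queue]
Visit auth; enqueue peer, bridge → queue [core, root, proxy, worker, back, queue, peer, bridge]
Visit core → queue [root, proxy, worker, back, queue, peer, bridge]
Visit root → queue [proxy, worker, back, queue, peer, bridge]
Visit proxy → queue [worker, back, queue, peer, bridge]
Visit worker → queue [back, queue, peer, bridge]
Visit back → queue [queue, peer, bridge]
Visit queue → queue [peer, bridge]
Visit peer → queue [bridge]
Visit bridge → queue []

Visit order: shard, hub, gate, ledger, front, agent, index, sink, store, cache, auth, core, root, proxy, worker, back, queue, peer, bridge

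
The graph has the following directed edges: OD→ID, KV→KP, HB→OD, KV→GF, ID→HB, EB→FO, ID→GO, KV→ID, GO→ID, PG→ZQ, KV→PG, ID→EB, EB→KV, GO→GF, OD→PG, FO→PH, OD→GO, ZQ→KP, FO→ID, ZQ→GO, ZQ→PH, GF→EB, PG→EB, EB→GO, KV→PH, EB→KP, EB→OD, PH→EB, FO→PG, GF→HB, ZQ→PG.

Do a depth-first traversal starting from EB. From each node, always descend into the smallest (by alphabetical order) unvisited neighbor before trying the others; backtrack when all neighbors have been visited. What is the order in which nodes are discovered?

EB -> FO -> ID -> GO -> GF -> HB -> OD -> PG -> ZQ -> KP -> PH -> KV

Visit EB
EB → FO
FO → ID
ID → GO
GO → GF
GF → HB
HB → OD
OD → PG
PG → ZQ
ZQ → KP
ZQ → PH
EB → KV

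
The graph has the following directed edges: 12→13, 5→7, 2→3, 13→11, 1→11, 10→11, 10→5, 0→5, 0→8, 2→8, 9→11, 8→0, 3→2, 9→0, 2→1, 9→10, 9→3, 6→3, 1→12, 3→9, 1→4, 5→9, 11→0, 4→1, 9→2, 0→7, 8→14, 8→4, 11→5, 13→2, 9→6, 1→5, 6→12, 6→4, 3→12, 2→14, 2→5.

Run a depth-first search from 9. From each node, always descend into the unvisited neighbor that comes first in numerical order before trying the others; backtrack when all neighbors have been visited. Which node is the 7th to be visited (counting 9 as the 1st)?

1

Visit 9
9 → 0
0 → 5
5 → 7
0 → 8
8 → 4
4 → 1
1 → 11
1 → 12
12 → 13
13 → 2
2 → 3
2 → 14
9 → 6
9 → 10

Visit order: 9, 0, 5, 7, 8, 4, 1, 11, 12, 13, 2, 3, 14, 6, 10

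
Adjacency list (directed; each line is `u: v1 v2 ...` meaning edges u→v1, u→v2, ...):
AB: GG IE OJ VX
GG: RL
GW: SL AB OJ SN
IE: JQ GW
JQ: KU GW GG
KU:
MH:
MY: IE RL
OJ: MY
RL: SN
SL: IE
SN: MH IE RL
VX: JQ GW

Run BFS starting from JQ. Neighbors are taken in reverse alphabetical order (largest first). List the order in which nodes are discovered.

Visit JQ; enqueue KU, GW, GG → queue [KU, GW, GG]
Visit KU → queue [GW, GG]
Visit GW; enqueue SN, SL, OJ, AB → queue [GG, SN, SL, OJ, AB]
Visit GG; enqueue RL → queue [SN, SL, OJ, AB, RL]
Visit SN; enqueue MH, IE → queue [SL, OJ, AB, RL, MH, IE]
Visit SL → queue [OJ, AB, RL, MH, IE]
Visit OJ; enqueue MY → queue [AB, RL, MH, IE, MY]
Visit AB; enqueue VX → queue [RL, MH, IE, MY, VX]
Visit RL → queue [MH, IE, MY, VX]
Visit MH → queue [IE, MY, VX]
Visit IE → queue [MY, VX]
Visit MY → queue [VX]
Visit VX → queue []

JQ, KU, GW, GG, SN, SL, OJ, AB, RL, MH, IE, MY, VX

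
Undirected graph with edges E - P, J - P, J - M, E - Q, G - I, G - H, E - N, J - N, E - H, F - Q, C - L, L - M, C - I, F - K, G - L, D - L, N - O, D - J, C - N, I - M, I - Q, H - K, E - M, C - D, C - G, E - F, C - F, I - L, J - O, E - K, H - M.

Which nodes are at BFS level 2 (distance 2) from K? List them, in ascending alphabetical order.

C, G, M, N, P, Q

Level 0: K
Level 1: E, F, H
Level 2: C, G, M, N, P, Q
Level 3: D, I, J, L, O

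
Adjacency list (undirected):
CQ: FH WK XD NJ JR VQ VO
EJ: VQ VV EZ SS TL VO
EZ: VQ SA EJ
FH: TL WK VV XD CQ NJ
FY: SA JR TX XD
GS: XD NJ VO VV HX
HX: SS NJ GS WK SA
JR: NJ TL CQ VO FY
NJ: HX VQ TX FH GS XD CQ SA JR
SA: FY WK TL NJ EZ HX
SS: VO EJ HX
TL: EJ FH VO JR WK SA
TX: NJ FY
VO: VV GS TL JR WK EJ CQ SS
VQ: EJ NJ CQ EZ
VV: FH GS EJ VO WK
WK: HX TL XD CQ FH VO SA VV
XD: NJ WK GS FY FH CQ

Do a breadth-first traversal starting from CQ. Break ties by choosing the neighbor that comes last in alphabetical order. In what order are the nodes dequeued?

CQ → XD → WK → VQ → VO → NJ → JR → FH → GS → FY → VV → TL → SA → HX → EZ → EJ → SS → TX

Visit CQ; enqueue XD, WK, VQ, VO, NJ, JR, FH → queue [XD, WK, VQ, VO, NJ, JR, FH]
Visit XD; enqueue GS, FY → queue [WK, VQ, VO, NJ, JR, FH, GS, FY]
Visit WK; enqueue VV, TL, SA, HX → queue [VQ, VO, NJ, JR, FH, GS, FY, VV, TL, SA, HX]
Visit VQ; enqueue EZ, EJ → queue [VO, NJ, JR, FH, GS, FY, VV, TL, SA, HX, EZ, EJ]
Visit VO; enqueue SS → queue [NJ, JR, FH, GS, FY, VV, TL, SA, HX, EZ, EJ, SS]
Visit NJ; enqueue TX → queue [JR, FH, GS, FY, VV, TL, SA, HX, EZ, EJ, SS, TX]
Visit JR → queue [FH, GS, FY, VV, TL, SA, HX, EZ, EJ, SS, TX]
Visit FH → queue [GS, FY, VV, TL, SA, HX, EZ, EJ, SS, TX]
Visit GS → queue [FY, VV, TL, SA, HX, EZ, EJ, SS, TX]
Visit FY → queue [VV, TL, SA, HX, EZ, EJ, SS, TX]
Visit VV → queue [TL, SA, HX, EZ, EJ, SS, TX]
Visit TL → queue [SA, HX, EZ, EJ, SS, TX]
Visit SA → queue [HX, EZ, EJ, SS, TX]
Visit HX → queue [EZ, EJ, SS, TX]
Visit EZ → queue [EJ, SS, TX]
Visit EJ → queue [SS, TX]
Visit SS → queue [TX]
Visit TX → queue []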